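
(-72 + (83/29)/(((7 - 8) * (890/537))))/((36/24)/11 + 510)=-6977267/48277605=-0.14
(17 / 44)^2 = 0.15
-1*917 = -917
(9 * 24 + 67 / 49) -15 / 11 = 216.00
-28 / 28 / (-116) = 1 / 116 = 0.01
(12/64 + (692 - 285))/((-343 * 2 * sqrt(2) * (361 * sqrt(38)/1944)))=-1583145 * sqrt(19)/18821096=-0.37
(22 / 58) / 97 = 11 / 2813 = 0.00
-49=-49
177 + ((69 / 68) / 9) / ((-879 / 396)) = 881384 / 4981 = 176.95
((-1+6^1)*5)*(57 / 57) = 25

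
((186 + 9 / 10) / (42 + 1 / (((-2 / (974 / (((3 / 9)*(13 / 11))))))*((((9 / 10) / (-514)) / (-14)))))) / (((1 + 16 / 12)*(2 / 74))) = -1155843 / 3854880820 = -0.00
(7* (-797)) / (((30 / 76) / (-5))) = 212002 / 3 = 70667.33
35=35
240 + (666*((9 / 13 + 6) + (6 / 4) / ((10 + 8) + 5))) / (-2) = -2010.26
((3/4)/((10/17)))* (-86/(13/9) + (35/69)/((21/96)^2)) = -2611897/41860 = -62.40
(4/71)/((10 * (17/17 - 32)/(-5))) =0.00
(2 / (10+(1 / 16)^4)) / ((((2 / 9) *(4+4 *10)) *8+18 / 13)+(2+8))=3833856 / 1717701181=0.00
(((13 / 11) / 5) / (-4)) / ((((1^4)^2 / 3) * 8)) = -39 / 1760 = -0.02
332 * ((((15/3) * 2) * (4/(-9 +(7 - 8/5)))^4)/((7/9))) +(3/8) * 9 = 265737781/40824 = 6509.35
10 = 10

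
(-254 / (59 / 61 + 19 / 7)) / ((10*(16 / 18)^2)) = -8.73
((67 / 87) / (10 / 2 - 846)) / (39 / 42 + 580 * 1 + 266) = -938 / 867541119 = -0.00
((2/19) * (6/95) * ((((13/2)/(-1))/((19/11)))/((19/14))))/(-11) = 1092/651605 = 0.00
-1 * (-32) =32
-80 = -80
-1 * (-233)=233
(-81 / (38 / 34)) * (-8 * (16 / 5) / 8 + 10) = -46818 / 95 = -492.82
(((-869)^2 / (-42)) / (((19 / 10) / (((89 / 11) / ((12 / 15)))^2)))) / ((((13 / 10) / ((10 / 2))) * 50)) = -6179370125 / 82992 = -74457.42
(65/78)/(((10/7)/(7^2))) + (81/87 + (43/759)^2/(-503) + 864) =30033853870399/33613174188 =893.51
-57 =-57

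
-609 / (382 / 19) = -30.29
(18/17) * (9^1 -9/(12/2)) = 135/17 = 7.94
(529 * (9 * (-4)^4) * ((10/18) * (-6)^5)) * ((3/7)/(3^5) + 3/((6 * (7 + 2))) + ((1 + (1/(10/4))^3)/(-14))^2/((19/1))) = -6636934146048/21875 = -303402703.82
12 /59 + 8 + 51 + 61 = 7092 /59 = 120.20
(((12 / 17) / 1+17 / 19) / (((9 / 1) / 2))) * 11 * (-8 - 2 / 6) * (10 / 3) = -2843500 / 26163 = -108.68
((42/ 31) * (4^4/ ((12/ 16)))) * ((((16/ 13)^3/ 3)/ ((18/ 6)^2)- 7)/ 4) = -1473515008/ 1838889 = -801.31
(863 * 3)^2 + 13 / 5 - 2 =33514608 / 5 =6702921.60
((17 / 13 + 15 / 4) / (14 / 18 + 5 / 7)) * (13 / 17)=2.59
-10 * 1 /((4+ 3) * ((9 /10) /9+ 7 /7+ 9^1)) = -100 /707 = -0.14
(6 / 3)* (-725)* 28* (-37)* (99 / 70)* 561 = 1191866940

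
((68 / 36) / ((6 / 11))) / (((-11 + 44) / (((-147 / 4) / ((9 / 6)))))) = -833 / 324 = -2.57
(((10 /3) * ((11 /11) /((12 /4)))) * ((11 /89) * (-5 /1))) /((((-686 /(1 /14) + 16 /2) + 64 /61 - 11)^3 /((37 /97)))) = 0.00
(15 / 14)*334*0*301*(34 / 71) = 0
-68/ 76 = -17/ 19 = -0.89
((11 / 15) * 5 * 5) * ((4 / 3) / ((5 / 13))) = 572 / 9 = 63.56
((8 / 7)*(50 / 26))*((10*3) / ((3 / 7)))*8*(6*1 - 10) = -64000 / 13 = -4923.08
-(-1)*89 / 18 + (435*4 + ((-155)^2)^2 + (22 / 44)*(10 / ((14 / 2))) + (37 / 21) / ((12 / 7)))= 145454997665 / 252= 577202371.69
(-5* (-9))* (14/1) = 630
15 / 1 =15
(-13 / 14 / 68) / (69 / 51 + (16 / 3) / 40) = -195 / 21224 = -0.01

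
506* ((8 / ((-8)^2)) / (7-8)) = -253 / 4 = -63.25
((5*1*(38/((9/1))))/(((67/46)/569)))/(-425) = -994612/51255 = -19.41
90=90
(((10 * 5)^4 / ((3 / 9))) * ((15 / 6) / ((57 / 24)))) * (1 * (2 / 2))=375000000 / 19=19736842.11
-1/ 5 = -0.20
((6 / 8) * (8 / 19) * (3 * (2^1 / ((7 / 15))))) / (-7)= -540 / 931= -0.58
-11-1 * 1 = -12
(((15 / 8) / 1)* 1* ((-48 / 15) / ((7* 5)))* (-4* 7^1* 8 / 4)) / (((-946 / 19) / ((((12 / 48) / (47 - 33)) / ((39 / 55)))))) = -19 / 3913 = -0.00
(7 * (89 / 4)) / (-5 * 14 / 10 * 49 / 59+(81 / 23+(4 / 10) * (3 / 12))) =-603865 / 8498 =-71.06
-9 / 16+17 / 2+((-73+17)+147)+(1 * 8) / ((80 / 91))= 8643 / 80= 108.04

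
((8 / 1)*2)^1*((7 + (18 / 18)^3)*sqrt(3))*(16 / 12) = 512*sqrt(3) / 3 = 295.60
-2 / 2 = -1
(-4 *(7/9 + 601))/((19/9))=-21664/19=-1140.21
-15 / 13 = -1.15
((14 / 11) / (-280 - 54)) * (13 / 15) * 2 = -182 / 27555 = -0.01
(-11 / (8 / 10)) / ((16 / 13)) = -715 / 64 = -11.17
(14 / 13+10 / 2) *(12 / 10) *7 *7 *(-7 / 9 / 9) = -54194 / 1755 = -30.88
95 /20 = 19 /4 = 4.75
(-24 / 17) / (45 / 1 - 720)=8 / 3825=0.00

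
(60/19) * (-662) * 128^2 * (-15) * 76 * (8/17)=312370790400/17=18374752376.47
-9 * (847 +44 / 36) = -7634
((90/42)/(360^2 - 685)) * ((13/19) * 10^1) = 390/3429139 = 0.00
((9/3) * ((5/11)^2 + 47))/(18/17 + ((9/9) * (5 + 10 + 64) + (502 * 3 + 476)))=32368/471295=0.07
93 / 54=31 / 18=1.72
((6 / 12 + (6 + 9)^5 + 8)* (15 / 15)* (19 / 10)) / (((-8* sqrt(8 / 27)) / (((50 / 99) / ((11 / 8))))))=-144282865* sqrt(6) / 2904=-121700.89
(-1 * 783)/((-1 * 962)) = 783/962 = 0.81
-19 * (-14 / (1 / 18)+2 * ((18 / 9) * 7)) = 4256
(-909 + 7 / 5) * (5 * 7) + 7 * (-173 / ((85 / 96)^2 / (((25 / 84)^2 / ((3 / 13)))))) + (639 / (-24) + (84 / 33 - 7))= -17298589067 / 534072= -32389.99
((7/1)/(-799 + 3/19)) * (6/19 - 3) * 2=357/7589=0.05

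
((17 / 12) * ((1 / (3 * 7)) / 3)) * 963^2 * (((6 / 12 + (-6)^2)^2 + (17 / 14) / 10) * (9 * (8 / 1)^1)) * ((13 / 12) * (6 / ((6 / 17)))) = 18052801850421 / 490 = 36842452755.96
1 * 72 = 72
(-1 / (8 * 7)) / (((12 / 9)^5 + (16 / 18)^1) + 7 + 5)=-243 / 232736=-0.00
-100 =-100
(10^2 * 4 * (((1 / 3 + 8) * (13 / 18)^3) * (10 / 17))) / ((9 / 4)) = 109850000 / 334611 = 328.29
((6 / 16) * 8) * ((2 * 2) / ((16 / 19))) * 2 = 57 / 2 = 28.50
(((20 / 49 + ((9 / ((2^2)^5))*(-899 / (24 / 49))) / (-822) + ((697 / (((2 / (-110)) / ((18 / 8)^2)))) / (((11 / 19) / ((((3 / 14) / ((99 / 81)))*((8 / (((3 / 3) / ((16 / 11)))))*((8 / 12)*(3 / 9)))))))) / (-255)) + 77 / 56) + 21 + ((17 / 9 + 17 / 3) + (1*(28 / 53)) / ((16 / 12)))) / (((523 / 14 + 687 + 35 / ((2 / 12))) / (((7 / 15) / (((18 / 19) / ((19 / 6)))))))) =287249102790753643 / 274536577973256192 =1.05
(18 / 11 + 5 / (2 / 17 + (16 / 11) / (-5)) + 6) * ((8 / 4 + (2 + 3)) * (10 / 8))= -1323595 / 7128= -185.69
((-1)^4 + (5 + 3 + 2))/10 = 11/10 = 1.10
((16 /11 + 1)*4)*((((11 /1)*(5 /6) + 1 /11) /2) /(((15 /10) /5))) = 18330 /121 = 151.49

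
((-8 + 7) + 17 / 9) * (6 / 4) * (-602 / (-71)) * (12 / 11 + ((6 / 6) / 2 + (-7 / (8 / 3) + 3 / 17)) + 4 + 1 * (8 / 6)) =6046187 / 119493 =50.60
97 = 97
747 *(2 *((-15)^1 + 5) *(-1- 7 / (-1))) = -89640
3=3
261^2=68121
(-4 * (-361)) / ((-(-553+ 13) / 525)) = 12635 / 9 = 1403.89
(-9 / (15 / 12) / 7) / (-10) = 18 / 175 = 0.10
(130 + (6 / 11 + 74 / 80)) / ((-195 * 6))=-0.11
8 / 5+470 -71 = 2003 / 5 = 400.60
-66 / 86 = -33 / 43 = -0.77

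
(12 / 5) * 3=36 / 5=7.20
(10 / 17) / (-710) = -0.00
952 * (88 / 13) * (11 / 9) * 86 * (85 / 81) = 6736428160 / 9477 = 710818.63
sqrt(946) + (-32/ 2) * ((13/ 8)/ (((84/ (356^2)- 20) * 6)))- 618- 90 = -677.03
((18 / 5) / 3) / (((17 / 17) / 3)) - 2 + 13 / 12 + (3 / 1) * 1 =341 / 60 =5.68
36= 36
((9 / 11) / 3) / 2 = 3 / 22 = 0.14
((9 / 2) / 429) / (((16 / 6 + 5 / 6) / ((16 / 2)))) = 24 / 1001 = 0.02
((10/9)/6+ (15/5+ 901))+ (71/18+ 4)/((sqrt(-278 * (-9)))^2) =40721027/45036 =904.19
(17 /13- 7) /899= -74 /11687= -0.01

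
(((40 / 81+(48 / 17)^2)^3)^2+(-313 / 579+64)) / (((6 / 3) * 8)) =11696170376639600870224987449976909 / 508129561312554428809333294608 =23018.09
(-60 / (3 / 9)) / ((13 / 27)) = -4860 / 13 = -373.85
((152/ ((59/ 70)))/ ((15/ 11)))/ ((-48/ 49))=-71687/ 531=-135.00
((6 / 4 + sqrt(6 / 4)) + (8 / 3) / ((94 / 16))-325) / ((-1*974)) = 91099 / 274668-sqrt(6) / 1948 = 0.33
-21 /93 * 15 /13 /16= -105 /6448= -0.02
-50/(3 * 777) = -0.02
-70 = -70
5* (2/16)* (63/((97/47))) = 14805/776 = 19.08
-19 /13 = -1.46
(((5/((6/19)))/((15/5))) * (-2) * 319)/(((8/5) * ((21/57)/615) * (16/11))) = -6492088625/2688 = -2415211.54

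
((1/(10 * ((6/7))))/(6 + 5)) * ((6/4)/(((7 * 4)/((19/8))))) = 19/14080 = 0.00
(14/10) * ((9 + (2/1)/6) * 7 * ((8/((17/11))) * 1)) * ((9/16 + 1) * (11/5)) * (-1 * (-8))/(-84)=-23716/153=-155.01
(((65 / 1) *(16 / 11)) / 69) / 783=1040 / 594297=0.00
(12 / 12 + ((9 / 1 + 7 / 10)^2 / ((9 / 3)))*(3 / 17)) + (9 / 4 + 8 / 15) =23761 / 2550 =9.32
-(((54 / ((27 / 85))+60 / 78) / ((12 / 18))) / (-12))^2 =-308025 / 676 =-455.66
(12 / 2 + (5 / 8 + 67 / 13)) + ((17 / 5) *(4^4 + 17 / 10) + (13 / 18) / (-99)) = 2057028563 / 2316600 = 887.95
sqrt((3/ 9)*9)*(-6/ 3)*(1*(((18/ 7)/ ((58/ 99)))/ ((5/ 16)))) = -28512*sqrt(3)/ 1015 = -48.65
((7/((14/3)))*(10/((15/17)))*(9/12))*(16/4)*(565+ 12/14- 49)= 184518/7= 26359.71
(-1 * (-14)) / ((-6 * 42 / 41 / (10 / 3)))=-205 / 27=-7.59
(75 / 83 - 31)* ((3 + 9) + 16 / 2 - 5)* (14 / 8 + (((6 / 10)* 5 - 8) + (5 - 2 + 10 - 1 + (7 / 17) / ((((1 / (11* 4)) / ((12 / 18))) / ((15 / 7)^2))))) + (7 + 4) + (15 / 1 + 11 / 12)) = -406337170 / 9877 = -41139.74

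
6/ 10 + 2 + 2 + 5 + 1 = 53/ 5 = 10.60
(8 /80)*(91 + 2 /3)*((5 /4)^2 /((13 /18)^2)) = 37125 /1352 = 27.46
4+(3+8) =15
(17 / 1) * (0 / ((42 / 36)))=0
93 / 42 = 31 / 14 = 2.21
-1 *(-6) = 6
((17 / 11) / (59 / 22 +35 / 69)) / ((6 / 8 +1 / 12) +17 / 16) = 0.26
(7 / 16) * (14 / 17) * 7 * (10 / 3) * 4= 1715 / 51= 33.63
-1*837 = -837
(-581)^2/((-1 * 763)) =-48223/109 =-442.41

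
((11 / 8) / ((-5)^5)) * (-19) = 209 / 25000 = 0.01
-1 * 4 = -4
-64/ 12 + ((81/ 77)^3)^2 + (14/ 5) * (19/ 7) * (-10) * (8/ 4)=-97528074792565/ 625267140267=-155.98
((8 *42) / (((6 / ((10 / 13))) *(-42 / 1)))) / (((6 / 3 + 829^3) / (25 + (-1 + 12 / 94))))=-5040 / 116033541767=-0.00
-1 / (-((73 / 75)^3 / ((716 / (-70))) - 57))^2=-912417539062500 / 2973829094106638161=-0.00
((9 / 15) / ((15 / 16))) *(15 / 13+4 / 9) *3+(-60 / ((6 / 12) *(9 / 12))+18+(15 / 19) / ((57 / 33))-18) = -55075013 / 351975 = -156.47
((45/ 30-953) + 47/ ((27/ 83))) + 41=-41365/ 54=-766.02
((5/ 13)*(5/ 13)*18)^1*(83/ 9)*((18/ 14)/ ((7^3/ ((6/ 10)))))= 22410/ 405769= 0.06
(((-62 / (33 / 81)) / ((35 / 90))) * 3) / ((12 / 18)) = -135594 / 77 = -1760.96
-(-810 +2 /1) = 808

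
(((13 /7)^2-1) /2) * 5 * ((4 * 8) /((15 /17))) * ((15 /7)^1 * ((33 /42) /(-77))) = -81600 /16807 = -4.86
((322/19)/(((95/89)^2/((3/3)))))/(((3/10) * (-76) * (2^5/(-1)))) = 1275281/62554080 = 0.02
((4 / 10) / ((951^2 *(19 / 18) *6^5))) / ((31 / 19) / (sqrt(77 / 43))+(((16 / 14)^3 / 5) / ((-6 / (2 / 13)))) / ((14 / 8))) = 1670020352 / 10532835452534131493469+21572708885 *sqrt(3311) / 28087561206757683982584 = 0.00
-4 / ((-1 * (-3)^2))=4 / 9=0.44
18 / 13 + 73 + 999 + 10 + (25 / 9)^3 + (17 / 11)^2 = 1269652534 / 1146717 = 1107.21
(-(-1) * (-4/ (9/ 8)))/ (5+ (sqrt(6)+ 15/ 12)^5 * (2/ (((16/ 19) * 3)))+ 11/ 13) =-15996990783488/ 34674518028729+ 6439964770304 * sqrt(6)/ 34674518028729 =-0.01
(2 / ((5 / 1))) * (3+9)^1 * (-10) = -48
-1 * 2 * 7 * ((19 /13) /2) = -133 /13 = -10.23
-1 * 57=-57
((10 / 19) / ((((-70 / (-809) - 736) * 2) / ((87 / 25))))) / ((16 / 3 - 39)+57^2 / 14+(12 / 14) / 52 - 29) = -0.00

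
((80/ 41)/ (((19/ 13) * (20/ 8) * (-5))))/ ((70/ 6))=-1248/ 136325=-0.01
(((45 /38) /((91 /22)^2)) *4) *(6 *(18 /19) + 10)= 12980880 /2989441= 4.34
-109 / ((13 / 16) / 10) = -17440 / 13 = -1341.54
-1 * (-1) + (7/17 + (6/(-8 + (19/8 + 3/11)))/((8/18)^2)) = -11379/2669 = -4.26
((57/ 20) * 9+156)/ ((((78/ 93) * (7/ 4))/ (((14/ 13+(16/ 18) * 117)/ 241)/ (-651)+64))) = 11291013329/ 1425515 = 7920.66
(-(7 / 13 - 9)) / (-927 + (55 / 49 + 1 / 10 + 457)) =-53900 / 2986113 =-0.02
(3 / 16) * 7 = 21 / 16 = 1.31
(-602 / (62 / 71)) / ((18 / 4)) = -42742 / 279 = -153.20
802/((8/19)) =7619/4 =1904.75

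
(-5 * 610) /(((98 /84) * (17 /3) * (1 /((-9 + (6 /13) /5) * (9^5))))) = 375399293580 /1547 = 242662762.50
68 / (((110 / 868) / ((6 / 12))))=14756 / 55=268.29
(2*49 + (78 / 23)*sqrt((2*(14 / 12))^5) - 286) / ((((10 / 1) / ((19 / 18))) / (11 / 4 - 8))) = 6251 / 60 - 84721*sqrt(21) / 24840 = 88.55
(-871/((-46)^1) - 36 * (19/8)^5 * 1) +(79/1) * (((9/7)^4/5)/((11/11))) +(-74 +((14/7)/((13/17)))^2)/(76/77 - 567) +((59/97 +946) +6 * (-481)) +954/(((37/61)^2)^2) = 7421725179137004561730194041/3028742839763932096798720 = 2450.43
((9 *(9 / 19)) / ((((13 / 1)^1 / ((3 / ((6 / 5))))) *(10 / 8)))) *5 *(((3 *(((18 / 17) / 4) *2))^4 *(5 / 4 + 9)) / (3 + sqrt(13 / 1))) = 32.38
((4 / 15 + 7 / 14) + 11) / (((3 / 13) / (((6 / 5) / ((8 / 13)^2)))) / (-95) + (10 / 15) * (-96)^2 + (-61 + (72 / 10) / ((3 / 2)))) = 14735279 / 7623690102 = 0.00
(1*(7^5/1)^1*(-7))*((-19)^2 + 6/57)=-42483673.11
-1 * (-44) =44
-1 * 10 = -10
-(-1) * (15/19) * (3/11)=45/209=0.22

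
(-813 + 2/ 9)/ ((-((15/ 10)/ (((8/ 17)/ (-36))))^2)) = 117040/ 1896129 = 0.06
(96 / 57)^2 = 1024 / 361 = 2.84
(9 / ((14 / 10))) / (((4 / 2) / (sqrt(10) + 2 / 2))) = 45 / 14 + 45*sqrt(10) / 14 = 13.38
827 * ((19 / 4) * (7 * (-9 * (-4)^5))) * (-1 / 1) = -253419264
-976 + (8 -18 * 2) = -1004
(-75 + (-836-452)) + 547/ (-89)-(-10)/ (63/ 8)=-7669682/ 5607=-1367.88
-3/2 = -1.50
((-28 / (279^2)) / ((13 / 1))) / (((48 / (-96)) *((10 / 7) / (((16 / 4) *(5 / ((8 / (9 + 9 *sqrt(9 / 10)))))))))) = 49 *sqrt(10) / 187395 + 98 / 112437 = 0.00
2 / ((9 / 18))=4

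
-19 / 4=-4.75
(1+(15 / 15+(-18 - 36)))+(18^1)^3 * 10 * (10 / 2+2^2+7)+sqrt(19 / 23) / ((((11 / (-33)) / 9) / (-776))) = 20952 * sqrt(437) / 23+933068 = 952111.13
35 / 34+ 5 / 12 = 295 / 204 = 1.45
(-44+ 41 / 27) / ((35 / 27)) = -1147 / 35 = -32.77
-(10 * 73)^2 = -532900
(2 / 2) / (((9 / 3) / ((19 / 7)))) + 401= 8440 / 21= 401.90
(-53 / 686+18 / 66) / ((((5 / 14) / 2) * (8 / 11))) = 295 / 196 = 1.51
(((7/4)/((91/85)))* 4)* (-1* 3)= -255/13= -19.62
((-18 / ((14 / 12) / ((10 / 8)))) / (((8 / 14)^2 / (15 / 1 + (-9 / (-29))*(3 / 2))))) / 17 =-847665 / 15776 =-53.73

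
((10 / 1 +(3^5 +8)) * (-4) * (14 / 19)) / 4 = -3654 / 19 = -192.32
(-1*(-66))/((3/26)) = 572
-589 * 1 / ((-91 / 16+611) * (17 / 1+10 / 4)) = -0.05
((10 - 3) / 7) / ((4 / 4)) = 1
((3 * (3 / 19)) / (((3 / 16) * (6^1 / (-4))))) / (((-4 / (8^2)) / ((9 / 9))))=512 / 19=26.95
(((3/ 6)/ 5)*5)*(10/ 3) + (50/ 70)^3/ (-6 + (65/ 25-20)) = 66260/ 40131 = 1.65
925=925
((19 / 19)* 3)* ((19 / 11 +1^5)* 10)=900 / 11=81.82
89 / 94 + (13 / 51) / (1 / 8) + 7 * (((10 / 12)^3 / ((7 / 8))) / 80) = 3.04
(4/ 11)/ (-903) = -4/ 9933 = -0.00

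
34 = 34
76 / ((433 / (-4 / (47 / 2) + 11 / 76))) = -91 / 20351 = -0.00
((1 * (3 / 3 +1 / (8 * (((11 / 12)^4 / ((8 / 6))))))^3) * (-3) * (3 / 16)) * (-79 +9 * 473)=-111429635168051073 / 25107427013768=-4438.11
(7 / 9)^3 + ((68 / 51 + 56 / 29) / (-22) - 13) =-2948252 / 232551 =-12.68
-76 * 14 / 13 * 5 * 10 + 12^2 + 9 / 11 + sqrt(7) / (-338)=-564491 / 143-sqrt(7) / 338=-3947.50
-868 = -868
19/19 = 1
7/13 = 0.54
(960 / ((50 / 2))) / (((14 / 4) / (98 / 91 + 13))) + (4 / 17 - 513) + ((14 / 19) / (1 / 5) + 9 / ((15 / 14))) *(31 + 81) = 146246463 / 146965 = 995.11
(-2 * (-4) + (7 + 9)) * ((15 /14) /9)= 20 /7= 2.86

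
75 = 75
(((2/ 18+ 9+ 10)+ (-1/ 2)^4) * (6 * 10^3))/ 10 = 69025/ 6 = 11504.17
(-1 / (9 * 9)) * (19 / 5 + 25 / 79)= -542 / 10665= -0.05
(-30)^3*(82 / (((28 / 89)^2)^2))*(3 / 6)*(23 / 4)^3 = -105633378099428625 / 4917248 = -21482214868.85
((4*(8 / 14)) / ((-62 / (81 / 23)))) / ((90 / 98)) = -504 / 3565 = -0.14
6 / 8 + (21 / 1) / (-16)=-9 / 16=-0.56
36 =36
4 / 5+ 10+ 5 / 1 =79 / 5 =15.80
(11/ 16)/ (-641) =-11/ 10256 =-0.00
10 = 10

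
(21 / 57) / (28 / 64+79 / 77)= 8624 / 34257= 0.25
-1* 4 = -4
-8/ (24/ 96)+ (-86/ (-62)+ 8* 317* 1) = 77667/ 31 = 2505.39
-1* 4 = -4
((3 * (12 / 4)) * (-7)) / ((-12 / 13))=273 / 4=68.25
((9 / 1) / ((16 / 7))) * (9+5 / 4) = 2583 / 64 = 40.36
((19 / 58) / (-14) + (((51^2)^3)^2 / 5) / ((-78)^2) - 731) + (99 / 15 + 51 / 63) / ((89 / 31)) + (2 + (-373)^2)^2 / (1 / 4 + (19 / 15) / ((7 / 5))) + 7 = 45218834170746992125173263 / 4442584965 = 10178496196920117.23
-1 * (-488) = 488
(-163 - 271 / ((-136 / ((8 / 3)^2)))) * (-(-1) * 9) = -1339.47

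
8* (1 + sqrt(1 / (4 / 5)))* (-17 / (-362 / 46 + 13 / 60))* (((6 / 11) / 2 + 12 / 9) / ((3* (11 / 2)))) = 6631360 / 3833643 + 3315680* sqrt(5) / 3833643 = 3.66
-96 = -96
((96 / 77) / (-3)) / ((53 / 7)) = -32 / 583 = -0.05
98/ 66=49/ 33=1.48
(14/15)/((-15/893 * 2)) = -6251/225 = -27.78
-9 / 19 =-0.47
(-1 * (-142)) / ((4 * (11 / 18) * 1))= 639 / 11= 58.09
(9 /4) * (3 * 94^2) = 59643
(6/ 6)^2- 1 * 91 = -90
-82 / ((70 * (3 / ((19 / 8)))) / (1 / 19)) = -41 / 840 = -0.05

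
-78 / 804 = -13 / 134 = -0.10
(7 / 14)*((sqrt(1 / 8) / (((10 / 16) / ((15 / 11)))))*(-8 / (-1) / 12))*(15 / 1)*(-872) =-26160*sqrt(2) / 11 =-3363.26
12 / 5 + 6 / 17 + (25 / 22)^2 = 166381 / 41140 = 4.04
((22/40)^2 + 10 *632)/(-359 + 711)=2528121/140800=17.96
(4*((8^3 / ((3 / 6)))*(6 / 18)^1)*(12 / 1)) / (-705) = -16384 / 705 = -23.24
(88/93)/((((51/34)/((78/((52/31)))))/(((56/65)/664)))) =616/16185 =0.04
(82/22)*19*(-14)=-10906/11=-991.45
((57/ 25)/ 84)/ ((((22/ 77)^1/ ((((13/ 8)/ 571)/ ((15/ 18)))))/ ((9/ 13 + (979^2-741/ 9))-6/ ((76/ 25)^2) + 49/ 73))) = 310.92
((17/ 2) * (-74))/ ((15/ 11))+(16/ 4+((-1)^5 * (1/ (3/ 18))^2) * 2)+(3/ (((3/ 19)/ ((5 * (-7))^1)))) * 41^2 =-1118394.27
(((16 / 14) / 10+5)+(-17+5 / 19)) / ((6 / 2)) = -7729 / 1995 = -3.87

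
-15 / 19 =-0.79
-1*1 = -1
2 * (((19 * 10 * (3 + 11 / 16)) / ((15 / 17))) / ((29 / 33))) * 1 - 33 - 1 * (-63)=213107 / 116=1837.13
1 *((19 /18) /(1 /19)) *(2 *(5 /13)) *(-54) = -833.08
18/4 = 9/2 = 4.50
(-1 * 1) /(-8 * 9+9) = 1 /63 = 0.02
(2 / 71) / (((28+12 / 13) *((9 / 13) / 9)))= 169 / 13348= 0.01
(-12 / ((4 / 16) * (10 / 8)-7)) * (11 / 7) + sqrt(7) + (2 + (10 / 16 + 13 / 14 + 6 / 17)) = sqrt(7) + 685165 / 101864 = 9.37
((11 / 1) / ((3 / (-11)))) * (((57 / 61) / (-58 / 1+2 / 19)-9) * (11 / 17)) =24400981 / 103700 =235.30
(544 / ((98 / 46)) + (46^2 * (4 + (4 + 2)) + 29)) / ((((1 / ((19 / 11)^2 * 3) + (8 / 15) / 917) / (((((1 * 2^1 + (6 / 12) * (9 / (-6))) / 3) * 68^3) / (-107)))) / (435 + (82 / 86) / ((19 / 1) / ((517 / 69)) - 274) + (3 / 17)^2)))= -101706699817.96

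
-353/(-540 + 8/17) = 6001/9172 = 0.65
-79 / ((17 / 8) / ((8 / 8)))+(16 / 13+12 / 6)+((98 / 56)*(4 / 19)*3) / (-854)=-17390299 / 512278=-33.95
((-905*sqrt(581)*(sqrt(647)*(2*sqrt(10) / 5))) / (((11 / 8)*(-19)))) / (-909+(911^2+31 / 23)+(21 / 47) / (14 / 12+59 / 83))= 266098960*sqrt(3759070) / 15920347886331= 0.03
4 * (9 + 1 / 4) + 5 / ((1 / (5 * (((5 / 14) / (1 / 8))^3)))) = 212691 / 343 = 620.09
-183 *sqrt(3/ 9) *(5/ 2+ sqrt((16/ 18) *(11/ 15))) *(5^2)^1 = -7625 *sqrt(3)/ 2 - 610 *sqrt(110)/ 3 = -8736.02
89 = 89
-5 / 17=-0.29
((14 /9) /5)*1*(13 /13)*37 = 518 /45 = 11.51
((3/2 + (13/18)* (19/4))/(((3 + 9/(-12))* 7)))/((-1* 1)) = -355/1134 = -0.31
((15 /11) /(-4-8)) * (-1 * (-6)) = -15 /22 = -0.68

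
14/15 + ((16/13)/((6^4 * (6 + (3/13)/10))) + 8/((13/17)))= 46975952/4122495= 11.40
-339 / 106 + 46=4537 / 106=42.80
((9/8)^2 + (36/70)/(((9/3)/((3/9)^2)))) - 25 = -159367/6720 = -23.72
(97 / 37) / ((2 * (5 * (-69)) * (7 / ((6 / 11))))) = -0.00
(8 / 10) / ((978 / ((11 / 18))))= 11 / 22005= 0.00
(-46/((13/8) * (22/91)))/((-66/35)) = 22540/363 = 62.09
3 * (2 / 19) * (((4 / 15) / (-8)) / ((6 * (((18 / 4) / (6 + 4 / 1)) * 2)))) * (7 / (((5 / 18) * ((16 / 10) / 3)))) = -7 / 76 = -0.09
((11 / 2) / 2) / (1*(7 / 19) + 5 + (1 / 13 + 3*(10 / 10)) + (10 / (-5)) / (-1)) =0.26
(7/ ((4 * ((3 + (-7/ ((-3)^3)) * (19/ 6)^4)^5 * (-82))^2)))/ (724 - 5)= 1204108755443813786411829852646518712380162048/ 1433700103068634243342231578358643227132484031911646334685222117711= 0.00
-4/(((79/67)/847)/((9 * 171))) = -349346844/79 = -4422111.95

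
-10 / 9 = -1.11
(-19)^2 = 361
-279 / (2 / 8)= -1116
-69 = -69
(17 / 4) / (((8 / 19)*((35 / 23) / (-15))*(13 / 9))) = -200583 / 2912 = -68.88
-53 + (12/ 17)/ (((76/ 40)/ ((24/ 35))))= -119257/ 2261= -52.75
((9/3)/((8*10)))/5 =3/400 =0.01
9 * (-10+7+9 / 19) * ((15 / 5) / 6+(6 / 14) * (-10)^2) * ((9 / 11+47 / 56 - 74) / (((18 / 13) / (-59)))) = -62241454041 / 20482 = -3038836.74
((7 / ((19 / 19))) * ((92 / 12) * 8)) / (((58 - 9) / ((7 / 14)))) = 92 / 21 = 4.38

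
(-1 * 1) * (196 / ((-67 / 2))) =392 / 67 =5.85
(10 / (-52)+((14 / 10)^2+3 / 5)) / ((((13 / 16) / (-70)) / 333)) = -57398544 / 845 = -67927.27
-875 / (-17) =875 / 17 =51.47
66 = 66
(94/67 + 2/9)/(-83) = -0.02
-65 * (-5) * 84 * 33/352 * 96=245700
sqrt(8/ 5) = 2 * sqrt(10)/ 5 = 1.26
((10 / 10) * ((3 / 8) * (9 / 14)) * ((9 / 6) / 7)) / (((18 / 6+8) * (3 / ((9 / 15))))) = 81 / 86240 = 0.00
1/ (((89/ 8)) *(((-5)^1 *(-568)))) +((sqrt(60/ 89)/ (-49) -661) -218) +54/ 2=-26918939/ 31595 -2 *sqrt(1335)/ 4361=-852.02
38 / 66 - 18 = -17.42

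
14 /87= 0.16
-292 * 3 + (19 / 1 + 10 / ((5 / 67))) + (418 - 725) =-1030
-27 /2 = -13.50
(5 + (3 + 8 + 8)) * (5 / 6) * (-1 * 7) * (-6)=840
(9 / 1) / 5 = 9 / 5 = 1.80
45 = 45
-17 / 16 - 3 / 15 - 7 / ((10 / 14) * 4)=-297 / 80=-3.71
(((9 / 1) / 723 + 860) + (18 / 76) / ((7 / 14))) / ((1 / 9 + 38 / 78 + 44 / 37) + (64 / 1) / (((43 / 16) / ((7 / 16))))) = 366725040201 / 5202032477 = 70.50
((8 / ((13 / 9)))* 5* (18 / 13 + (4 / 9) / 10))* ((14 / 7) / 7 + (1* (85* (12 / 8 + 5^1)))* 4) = 103476736 / 1183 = 87469.77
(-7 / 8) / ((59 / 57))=-399 / 472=-0.85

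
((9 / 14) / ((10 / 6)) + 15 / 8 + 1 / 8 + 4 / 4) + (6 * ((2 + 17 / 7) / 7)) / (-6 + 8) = 2589 / 490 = 5.28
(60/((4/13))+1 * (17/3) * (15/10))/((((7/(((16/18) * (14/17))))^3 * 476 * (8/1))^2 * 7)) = 3334144/1271570803999450983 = 0.00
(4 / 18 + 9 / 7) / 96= 95 / 6048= 0.02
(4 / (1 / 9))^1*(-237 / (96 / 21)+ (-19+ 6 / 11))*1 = -222705 / 88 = -2530.74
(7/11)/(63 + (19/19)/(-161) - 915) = -1127/1508903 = -0.00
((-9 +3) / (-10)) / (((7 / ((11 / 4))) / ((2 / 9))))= 11 / 210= 0.05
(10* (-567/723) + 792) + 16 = 192838/241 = 800.16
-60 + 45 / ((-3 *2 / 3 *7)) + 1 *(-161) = -3139 / 14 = -224.21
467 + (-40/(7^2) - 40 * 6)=11083/49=226.18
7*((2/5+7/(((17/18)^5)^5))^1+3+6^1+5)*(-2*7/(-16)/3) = 2569617669063857835717229769288259/28853137061742011894697849955285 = 89.06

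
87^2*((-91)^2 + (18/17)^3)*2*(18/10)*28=31044940825752/4913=6318937680.80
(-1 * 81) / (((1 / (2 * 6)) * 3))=-324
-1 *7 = -7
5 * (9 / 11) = 45 / 11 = 4.09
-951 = -951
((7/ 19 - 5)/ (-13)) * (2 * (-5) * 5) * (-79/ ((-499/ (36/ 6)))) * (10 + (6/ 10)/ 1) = -22107360/ 123253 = -179.37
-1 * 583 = -583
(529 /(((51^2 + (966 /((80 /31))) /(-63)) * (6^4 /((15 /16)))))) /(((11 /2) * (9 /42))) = 92575 /739903032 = 0.00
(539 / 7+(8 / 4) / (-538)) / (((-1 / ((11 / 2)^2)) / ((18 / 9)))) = -1253076 / 269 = -4658.28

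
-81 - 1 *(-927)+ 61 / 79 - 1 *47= 63182 / 79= 799.77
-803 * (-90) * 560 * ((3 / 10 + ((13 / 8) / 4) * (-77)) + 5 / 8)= -1228553865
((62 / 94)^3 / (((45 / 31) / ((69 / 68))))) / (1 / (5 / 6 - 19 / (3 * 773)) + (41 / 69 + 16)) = 1869652564643 / 165977529751340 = 0.01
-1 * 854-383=-1237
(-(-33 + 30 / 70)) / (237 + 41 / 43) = 2451 / 17906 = 0.14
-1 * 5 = -5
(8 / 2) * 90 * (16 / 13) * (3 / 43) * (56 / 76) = 241920 / 10621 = 22.78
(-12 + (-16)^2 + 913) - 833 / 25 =28092 / 25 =1123.68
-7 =-7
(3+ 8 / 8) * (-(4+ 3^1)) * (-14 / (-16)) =-49 / 2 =-24.50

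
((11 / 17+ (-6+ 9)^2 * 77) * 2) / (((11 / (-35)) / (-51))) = 225120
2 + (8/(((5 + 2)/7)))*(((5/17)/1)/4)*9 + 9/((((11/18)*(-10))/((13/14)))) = 77579/13090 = 5.93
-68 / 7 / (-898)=34 / 3143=0.01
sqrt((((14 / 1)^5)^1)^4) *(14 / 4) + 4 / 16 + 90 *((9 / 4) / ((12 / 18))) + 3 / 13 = 13161086805363 / 13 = 1012391292720.23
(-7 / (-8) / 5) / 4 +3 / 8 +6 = 1027 / 160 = 6.42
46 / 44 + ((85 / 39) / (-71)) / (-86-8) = 1497112 / 1431573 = 1.05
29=29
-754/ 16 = -377/ 8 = -47.12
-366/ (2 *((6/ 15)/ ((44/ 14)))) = -10065/ 7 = -1437.86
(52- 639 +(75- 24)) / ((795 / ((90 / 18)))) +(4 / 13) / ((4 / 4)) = -3.06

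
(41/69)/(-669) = -41/46161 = -0.00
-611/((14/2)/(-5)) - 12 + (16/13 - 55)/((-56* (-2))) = 617269/1456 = 423.95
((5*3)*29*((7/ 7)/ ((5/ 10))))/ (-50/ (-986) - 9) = -214455/ 2206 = -97.21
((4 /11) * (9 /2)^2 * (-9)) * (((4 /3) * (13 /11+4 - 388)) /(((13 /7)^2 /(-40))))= -8022460320 /20449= -392315.53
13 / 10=1.30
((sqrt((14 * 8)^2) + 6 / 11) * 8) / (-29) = -9904 / 319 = -31.05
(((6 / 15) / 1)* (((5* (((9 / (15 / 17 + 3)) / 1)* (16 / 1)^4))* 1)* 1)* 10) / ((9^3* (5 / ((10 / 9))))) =22282240 / 24057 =926.23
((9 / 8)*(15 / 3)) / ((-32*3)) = -15 / 256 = -0.06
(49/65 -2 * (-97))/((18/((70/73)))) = 88613/8541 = 10.38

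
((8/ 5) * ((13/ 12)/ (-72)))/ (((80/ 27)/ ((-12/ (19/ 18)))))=351/ 3800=0.09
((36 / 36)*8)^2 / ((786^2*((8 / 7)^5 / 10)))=84035 / 158155776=0.00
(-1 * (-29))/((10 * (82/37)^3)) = 1468937/5513680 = 0.27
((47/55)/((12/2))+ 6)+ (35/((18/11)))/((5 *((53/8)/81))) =1022191/17490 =58.44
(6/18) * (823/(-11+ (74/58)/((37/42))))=-23867/831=-28.72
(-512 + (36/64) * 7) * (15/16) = -121935/256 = -476.31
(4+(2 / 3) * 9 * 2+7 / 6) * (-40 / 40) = -103 / 6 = -17.17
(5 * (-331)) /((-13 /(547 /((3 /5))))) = 4526425 /39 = 116062.18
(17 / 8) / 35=0.06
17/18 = 0.94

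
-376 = -376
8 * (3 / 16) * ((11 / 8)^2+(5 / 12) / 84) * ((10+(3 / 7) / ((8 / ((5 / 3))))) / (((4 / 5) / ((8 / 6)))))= 21591475 / 451584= 47.81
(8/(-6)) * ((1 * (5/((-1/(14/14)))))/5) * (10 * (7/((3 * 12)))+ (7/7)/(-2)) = 52/27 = 1.93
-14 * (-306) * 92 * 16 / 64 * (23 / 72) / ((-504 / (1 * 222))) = -332741 / 24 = -13864.21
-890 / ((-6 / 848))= 377360 / 3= 125786.67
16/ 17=0.94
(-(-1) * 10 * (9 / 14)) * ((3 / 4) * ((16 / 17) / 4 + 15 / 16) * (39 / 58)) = 57915 / 15232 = 3.80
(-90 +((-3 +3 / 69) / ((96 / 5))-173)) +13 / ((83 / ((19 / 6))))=-4011313 / 15272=-262.66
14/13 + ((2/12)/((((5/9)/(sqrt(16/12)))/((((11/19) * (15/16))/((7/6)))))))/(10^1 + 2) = 33 * sqrt(3)/4256 + 14/13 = 1.09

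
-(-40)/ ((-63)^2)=40/ 3969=0.01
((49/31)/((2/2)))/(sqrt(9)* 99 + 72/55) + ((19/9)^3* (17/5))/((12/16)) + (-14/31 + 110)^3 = 780769055534573221/593868838455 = 1314716.32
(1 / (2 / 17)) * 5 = 85 / 2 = 42.50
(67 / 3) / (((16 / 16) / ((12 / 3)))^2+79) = 1072 / 3795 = 0.28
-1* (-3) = 3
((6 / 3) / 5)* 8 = 16 / 5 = 3.20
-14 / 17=-0.82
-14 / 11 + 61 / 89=-575 / 979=-0.59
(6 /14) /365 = 3 /2555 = 0.00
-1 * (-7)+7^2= 56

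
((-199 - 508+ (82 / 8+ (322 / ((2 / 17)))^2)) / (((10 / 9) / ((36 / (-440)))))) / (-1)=2426913009 / 4400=551571.14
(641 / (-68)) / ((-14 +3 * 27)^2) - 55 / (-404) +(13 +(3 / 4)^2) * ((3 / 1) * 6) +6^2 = 17281025681 / 61660904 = 280.26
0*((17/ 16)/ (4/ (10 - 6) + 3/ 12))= 0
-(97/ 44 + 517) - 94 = -26981/ 44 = -613.20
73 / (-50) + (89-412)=-16223 / 50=-324.46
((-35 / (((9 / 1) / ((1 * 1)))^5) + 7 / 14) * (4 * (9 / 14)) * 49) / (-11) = -412853 / 72171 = -5.72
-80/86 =-40/43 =-0.93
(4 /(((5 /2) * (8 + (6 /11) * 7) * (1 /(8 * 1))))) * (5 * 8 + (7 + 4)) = 55.24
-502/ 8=-251/ 4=-62.75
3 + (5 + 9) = 17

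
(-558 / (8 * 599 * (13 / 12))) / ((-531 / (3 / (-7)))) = -279 / 3216031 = -0.00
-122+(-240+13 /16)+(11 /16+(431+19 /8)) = 583 /8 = 72.88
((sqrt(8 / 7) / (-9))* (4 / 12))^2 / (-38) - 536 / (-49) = 7424108 / 678699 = 10.94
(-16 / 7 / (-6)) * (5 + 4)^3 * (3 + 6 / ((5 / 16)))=215784 / 35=6165.26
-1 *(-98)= 98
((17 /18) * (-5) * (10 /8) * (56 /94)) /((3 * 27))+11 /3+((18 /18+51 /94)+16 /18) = 207452 /34263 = 6.05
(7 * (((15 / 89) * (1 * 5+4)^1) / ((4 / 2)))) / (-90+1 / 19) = -17955 / 304202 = -0.06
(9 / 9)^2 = 1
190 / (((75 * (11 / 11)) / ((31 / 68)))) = 589 / 510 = 1.15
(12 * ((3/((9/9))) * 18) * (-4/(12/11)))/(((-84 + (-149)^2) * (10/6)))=-7128/110585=-0.06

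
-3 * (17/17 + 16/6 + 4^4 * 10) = -7691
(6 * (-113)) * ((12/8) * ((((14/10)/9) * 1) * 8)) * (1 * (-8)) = 10124.80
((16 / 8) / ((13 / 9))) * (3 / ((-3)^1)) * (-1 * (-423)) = -7614 / 13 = -585.69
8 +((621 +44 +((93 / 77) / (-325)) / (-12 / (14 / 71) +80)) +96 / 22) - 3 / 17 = 677.19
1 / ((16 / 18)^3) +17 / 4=2905 / 512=5.67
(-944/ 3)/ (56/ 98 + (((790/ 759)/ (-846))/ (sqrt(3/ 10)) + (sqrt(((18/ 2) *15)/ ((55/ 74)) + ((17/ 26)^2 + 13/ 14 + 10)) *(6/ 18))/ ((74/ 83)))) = 4081851918144/ (-2422521 *sqrt(773514511)- 7412564016 + 5319860 *sqrt(30)) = -54.60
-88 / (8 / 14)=-154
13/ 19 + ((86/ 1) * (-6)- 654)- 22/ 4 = -44643/ 38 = -1174.82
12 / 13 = 0.92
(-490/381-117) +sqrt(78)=-45067/381 +sqrt(78)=-109.45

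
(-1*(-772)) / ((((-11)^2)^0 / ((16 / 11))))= 12352 / 11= 1122.91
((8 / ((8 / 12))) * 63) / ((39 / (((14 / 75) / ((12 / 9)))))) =882 / 325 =2.71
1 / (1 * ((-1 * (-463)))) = 1 / 463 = 0.00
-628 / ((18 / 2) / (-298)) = 187144 / 9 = 20793.78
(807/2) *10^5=40350000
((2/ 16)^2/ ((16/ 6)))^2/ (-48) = -3/ 4194304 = -0.00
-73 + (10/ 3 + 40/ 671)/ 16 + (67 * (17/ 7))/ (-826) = -3397934935/ 46556664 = -72.98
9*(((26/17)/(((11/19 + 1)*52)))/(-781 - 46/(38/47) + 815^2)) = 0.00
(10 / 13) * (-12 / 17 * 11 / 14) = -660 / 1547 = -0.43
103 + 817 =920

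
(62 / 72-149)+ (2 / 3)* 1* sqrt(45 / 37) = -5333 / 36+ 2* sqrt(185) / 37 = -147.40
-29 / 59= -0.49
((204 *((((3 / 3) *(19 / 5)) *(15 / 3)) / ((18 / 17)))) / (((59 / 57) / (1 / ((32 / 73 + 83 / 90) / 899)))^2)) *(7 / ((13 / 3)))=1244747530410180658200 / 516567656059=2409650538.14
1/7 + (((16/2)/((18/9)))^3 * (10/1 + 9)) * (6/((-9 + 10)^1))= 51073/7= 7296.14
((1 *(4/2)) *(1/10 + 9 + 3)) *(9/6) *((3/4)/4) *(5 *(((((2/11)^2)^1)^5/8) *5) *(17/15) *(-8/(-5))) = 1632/1071794405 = 0.00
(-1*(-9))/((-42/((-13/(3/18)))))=16.71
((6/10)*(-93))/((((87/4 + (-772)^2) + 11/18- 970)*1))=-10044/107106545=-0.00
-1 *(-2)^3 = 8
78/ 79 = 0.99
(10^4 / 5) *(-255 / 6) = -85000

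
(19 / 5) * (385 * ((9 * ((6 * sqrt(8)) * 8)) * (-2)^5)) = -40449024 * sqrt(2) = -57203558.33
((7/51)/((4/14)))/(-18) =-49/1836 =-0.03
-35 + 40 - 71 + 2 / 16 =-527 / 8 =-65.88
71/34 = 2.09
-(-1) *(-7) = -7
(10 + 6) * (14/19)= 224/19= 11.79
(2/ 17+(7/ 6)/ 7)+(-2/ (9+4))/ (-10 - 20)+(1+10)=74849/ 6630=11.29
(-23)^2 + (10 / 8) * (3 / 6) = 4237 / 8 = 529.62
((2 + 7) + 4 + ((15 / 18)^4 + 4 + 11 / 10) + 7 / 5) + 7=34969 / 1296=26.98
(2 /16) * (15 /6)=5 /16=0.31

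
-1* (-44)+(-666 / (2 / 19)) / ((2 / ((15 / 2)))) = -23682.25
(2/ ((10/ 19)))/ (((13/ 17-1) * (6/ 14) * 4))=-2261/ 240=-9.42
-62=-62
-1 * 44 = -44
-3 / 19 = -0.16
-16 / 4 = -4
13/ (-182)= -1/ 14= -0.07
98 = 98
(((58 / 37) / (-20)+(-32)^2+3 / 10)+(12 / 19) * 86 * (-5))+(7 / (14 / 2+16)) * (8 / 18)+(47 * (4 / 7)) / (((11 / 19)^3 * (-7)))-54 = 32221337285077 / 47453670495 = 679.01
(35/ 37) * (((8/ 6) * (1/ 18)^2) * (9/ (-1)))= -35/ 999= -0.04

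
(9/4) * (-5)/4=-45/16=-2.81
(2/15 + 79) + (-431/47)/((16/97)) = 265519/11280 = 23.54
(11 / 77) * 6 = 6 / 7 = 0.86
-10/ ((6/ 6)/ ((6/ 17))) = -60/ 17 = -3.53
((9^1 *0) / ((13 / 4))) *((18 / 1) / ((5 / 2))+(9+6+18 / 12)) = 0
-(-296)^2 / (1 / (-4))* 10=3504640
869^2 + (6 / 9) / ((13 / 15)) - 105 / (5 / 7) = 9815192 / 13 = 755014.77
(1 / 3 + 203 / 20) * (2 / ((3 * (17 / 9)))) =37 / 10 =3.70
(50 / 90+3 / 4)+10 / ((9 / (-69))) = -2713 / 36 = -75.36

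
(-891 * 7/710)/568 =-6237/403280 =-0.02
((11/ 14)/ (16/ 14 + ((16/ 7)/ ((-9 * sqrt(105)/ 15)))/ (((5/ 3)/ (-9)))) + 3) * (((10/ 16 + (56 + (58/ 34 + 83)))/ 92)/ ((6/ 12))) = 9.98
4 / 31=0.13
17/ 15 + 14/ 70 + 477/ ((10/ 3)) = 4333/ 30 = 144.43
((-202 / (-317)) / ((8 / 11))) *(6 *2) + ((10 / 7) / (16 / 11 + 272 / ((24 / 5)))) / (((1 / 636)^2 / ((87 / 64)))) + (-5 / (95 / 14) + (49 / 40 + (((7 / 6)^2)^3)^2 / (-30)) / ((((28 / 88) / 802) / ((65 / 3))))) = 27268410102161096407001 / 396056393753868288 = 68849.82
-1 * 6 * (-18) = 108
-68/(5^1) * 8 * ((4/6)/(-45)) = 1088/675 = 1.61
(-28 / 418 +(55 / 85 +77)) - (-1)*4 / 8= 554837 / 7106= 78.08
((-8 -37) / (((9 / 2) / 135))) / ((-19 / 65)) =87750 / 19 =4618.42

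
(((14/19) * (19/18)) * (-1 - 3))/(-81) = 28/729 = 0.04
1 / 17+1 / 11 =28 / 187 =0.15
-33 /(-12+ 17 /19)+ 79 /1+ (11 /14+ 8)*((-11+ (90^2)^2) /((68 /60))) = 25541644784203 /50218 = 508615332.83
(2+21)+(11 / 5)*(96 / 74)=25.85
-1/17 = -0.06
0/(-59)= 0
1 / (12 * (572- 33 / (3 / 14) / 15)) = 0.00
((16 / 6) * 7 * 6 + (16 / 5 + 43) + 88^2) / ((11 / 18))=711198 / 55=12930.87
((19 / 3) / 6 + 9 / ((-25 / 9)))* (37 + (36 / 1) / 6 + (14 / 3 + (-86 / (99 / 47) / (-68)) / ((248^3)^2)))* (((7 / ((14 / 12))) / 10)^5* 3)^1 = -66048810749970087422511 / 2719140877877248000000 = -24.29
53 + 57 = 110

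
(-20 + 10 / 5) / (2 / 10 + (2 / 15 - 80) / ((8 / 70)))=540 / 20959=0.03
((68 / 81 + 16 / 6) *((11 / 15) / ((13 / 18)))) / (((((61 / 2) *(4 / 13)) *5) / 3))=3124 / 13725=0.23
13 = 13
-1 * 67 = -67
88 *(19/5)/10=836/25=33.44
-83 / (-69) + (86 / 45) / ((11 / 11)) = 3223 / 1035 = 3.11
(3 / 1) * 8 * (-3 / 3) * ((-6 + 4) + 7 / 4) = 6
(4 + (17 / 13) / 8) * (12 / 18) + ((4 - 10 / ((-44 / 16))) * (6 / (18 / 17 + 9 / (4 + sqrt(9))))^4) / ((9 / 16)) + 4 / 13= 585.37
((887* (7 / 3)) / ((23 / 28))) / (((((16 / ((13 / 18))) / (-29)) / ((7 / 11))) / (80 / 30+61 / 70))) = -12174464393 / 1639440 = -7425.99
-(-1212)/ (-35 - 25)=-101/ 5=-20.20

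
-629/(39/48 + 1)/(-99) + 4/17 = 182572/48807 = 3.74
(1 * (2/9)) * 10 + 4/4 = 29/9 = 3.22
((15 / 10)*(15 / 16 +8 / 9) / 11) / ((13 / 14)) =1841 / 6864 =0.27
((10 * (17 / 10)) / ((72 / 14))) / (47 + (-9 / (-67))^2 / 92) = 1755199 / 24956379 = 0.07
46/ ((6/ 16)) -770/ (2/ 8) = -8872/ 3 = -2957.33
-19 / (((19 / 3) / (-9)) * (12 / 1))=2.25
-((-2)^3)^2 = -64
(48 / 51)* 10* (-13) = -2080 / 17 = -122.35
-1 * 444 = -444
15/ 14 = 1.07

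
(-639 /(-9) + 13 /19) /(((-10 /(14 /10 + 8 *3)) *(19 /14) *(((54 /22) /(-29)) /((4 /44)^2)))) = 11704574 /893475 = 13.10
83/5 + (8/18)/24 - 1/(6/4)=4307/270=15.95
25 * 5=125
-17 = -17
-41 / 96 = -0.43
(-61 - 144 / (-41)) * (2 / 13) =-4714 / 533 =-8.84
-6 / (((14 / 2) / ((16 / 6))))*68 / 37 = -1088 / 259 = -4.20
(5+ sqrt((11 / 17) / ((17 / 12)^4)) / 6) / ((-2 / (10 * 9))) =-225 - 1080 * sqrt(187) / 4913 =-228.01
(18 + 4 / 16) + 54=289 / 4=72.25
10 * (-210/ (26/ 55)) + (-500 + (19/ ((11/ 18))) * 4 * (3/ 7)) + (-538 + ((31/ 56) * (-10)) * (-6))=-10798377/ 2002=-5393.79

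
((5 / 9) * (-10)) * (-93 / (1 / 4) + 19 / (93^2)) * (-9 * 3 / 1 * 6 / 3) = -321740900 / 2883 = -111599.34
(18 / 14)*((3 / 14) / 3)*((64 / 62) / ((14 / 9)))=648 / 10633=0.06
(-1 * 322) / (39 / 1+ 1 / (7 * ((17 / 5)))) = -833 / 101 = -8.25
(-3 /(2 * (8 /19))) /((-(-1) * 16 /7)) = -399 /256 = -1.56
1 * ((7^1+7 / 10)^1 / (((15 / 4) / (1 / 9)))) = 154 / 675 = 0.23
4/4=1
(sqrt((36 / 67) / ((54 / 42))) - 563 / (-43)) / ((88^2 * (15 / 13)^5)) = 371293 * sqrt(469) / 197000100000 + 209037959 / 252865800000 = 0.00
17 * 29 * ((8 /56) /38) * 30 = 7395 /133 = 55.60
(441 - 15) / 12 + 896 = 1863 / 2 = 931.50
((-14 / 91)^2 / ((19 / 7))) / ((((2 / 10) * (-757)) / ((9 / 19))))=-1260 / 46183813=-0.00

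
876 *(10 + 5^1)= 13140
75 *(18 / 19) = 1350 / 19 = 71.05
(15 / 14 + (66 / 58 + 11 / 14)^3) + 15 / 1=1551934441 / 66923416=23.19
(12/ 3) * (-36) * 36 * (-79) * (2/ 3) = 273024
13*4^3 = 832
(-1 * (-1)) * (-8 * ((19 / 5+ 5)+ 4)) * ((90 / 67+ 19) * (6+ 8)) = -9769984 / 335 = -29164.13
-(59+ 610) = -669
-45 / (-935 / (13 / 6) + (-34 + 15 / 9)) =1755 / 18091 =0.10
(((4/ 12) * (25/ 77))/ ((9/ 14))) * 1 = 50/ 297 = 0.17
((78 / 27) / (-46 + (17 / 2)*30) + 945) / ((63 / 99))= 1777571 / 1197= 1485.02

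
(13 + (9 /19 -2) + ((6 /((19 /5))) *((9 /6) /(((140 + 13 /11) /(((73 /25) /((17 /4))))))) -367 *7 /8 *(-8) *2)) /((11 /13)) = 167900175404 /27589045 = 6085.76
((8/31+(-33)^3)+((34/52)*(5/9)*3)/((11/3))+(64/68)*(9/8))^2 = 29335799105647965225/22717121284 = 1291351960.44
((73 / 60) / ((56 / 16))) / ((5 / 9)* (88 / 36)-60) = -1971 / 332500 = -0.01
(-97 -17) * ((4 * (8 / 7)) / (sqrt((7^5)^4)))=-3648 / 1977326743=-0.00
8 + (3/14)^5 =4302835/537824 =8.00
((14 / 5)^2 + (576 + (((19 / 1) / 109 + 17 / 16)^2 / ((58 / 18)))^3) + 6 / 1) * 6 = 30363171495306008786841711867 / 8577937750790221122764800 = 3539.68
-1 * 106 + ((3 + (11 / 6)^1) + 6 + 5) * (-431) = -41581 / 6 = -6930.17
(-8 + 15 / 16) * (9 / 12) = -339 / 64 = -5.30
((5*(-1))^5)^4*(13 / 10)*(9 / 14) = 2231597900390625 / 28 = 79699925013950.89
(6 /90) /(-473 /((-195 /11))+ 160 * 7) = 13 /223603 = 0.00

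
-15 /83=-0.18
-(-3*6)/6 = 3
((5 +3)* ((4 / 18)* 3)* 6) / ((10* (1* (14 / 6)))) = 48 / 35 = 1.37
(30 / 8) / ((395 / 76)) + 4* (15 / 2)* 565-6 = 1338633 / 79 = 16944.72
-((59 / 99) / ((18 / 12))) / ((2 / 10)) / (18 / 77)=-8.50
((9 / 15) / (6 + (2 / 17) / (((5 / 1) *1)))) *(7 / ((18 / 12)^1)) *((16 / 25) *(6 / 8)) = 357 / 1600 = 0.22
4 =4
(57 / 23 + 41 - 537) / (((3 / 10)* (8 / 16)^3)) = -908080 / 69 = -13160.58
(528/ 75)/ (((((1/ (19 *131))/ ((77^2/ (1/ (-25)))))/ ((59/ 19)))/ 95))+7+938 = -766198028575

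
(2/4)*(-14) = -7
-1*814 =-814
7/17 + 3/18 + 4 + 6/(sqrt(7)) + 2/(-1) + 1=6*sqrt(7)/7 + 365/102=5.85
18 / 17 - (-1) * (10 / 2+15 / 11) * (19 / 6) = 11899 / 561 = 21.21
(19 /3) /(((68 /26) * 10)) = 0.24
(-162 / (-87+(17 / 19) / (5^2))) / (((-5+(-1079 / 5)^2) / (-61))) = -58674375 / 24043651864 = -0.00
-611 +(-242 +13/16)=-13635/16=-852.19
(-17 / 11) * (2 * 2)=-68 / 11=-6.18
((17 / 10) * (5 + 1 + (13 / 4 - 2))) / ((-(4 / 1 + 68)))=-0.17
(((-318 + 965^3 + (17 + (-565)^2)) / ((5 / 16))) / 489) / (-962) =-7191608392 / 1176045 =-6115.08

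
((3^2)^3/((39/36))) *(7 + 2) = 78732/13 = 6056.31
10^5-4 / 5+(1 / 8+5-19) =3999413 / 40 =99985.32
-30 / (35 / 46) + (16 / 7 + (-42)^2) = 12088 / 7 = 1726.86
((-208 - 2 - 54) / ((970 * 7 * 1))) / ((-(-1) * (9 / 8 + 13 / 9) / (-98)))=133056 / 89725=1.48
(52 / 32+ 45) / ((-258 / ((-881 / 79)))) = 2.02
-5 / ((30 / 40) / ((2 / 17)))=-40 / 51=-0.78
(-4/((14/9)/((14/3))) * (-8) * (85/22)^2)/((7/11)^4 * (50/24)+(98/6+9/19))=4783759200/57244787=83.57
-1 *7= -7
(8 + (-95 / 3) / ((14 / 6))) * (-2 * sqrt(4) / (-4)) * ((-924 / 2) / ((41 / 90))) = 231660 / 41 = 5650.24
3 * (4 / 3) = 4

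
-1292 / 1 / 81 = -1292 / 81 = -15.95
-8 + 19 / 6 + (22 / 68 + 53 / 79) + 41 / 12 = -6805 / 16116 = -0.42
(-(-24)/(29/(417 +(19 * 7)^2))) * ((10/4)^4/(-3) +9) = -1747229/29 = -60249.28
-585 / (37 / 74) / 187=-6.26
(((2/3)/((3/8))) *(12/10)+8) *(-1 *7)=-1064/15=-70.93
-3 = -3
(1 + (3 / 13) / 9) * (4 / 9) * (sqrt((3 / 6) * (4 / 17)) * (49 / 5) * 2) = 3136 * sqrt(34) / 5967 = 3.06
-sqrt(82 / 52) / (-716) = sqrt(1066) / 18616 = 0.00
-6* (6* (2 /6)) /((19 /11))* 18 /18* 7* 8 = -7392 /19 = -389.05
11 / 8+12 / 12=19 / 8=2.38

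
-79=-79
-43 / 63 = -0.68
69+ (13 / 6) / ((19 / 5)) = 7931 / 114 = 69.57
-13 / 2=-6.50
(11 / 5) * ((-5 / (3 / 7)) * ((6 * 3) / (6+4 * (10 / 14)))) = -1617 / 31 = -52.16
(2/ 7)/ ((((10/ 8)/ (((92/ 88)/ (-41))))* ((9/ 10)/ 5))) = -920/ 28413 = -0.03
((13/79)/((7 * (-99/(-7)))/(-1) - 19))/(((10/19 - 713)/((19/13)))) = 361/126191914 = 0.00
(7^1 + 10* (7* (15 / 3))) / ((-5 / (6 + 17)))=-8211 / 5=-1642.20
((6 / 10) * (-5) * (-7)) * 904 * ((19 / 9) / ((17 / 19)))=2284408 / 51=44792.31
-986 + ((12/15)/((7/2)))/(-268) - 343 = -3116507/2345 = -1329.00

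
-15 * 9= -135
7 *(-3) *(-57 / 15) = 399 / 5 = 79.80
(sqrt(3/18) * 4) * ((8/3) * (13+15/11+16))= 5344 * sqrt(6)/99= 132.22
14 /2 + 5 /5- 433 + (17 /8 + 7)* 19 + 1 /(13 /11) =-26081 /104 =-250.78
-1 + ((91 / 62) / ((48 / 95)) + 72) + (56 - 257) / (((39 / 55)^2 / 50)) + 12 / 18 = -10015174675 / 502944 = -19913.10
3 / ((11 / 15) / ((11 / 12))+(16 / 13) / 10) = 13 / 4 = 3.25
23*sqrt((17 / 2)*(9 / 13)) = 55.79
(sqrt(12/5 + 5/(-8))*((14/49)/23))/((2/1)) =sqrt(710)/3220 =0.01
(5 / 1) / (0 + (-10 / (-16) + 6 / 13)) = 520 / 113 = 4.60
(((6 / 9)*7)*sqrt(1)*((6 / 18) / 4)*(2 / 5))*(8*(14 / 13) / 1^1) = 784 / 585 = 1.34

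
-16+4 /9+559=4891 /9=543.44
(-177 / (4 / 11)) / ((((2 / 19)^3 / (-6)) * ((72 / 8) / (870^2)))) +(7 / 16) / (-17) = 57278670144293 / 272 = 210583346118.72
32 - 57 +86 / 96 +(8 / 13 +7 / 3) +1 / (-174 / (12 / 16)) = -382907 / 18096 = -21.16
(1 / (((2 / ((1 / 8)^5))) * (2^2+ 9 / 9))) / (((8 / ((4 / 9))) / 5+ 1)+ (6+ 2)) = 1 / 4128768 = 0.00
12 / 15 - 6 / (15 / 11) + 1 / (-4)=-77 / 20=-3.85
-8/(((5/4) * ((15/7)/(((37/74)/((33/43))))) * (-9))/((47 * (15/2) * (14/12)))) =396116/4455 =88.91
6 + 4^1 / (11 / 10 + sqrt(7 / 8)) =1282 / 67 - 200* sqrt(14) / 67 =7.97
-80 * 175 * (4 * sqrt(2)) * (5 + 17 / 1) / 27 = -1232000 * sqrt(2) / 27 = -64530.04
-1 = -1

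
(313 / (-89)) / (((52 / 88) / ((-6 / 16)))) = 10329 / 4628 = 2.23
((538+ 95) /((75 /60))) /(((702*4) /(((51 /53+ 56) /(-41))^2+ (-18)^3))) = -5808656044637 /5524656930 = -1051.41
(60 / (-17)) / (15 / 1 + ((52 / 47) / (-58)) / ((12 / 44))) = -245340 / 1037833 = -0.24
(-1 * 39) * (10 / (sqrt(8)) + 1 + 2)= -195 * sqrt(2) / 2- 117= -254.89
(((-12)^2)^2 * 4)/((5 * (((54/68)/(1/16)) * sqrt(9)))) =2176/5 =435.20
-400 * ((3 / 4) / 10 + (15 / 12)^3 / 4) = -225.31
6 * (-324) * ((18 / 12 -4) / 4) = 1215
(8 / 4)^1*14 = 28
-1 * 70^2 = -4900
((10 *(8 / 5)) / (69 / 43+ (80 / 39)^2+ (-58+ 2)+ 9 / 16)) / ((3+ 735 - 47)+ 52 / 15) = -251147520 / 540955612109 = -0.00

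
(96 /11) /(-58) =-0.15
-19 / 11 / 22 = -19 / 242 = -0.08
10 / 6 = 5 / 3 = 1.67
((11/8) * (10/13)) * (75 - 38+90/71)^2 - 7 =31090767/20164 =1541.89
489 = 489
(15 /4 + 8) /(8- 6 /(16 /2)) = 47 /29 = 1.62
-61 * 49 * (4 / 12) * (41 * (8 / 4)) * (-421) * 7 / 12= 361151903 / 18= 20063994.61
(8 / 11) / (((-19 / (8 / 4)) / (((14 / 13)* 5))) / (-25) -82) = -28000 / 3154283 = -0.01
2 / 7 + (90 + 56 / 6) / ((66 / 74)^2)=2862268 / 22869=125.16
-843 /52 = -16.21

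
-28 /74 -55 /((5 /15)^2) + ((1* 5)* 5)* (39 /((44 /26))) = 65737 /814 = 80.76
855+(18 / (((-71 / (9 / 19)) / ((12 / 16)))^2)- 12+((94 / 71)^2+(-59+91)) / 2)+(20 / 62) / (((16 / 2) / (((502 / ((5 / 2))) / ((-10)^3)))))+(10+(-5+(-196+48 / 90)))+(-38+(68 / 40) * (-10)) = 12997791101759 / 21155186625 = 614.40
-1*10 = -10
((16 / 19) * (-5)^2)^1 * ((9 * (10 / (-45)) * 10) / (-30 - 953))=8000 / 18677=0.43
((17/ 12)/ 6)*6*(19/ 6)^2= 6137/ 432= 14.21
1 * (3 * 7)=21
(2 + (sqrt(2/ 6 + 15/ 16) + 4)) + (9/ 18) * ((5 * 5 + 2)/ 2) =sqrt(183)/ 12 + 51/ 4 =13.88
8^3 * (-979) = -501248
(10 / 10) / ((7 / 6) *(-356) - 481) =-3 / 2689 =-0.00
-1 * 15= -15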